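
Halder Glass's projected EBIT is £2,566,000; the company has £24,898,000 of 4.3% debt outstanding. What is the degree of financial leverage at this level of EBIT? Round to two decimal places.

Annual interest charges come to £1,070,614.00.
DFL = EBIT ÷ (EBIT − I) = £2,566,000 ÷ (£2,566,000 − £1,070,614.00) = £2,566,000 ÷ £1,495,386.00 = 1.7159.

1.72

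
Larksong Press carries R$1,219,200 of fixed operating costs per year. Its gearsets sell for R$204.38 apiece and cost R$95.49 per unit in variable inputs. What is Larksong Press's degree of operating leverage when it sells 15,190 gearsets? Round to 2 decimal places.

3.80

At 15,190 units, contribution = 15,190 × R$108.89 = R$1,654,039.10.
Subtracting fixed costs: EBIT = R$1,654,039.10 − R$1,219,200 = R$434,839.10.
Degree of operating leverage = R$1,654,039.10 / R$434,839.10 = 3.8038.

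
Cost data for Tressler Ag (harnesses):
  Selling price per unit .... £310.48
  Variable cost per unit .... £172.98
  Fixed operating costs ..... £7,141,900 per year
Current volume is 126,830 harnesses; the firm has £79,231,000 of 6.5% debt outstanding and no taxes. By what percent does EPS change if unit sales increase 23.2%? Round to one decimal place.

Total contribution margin = 126,830 × £137.50 = £17,439,125.00.
EBIT = £17,439,125.00 − £7,141,900 = £10,297,225.00.
Interest = £5,150,015.00, so EBIT − I = £5,147,210.00.
DCL = total CM / (EBIT − I) = £17,439,125.00 / £5,147,210.00 = 3.3881.
EPS therefore changes by 3.3881 × (+23.2%) = +78.6%.

+78.6%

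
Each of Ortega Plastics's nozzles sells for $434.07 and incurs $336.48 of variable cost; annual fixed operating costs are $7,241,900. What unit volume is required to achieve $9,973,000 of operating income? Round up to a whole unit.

Contribution margin per unit = $434.07 − $336.48 = $97.59.
Units = (FC + target) / CM = ($7,241,900 + $9,973,000) / $97.59 = 176,400.25, so 176,401 nozzles.

176,401 nozzles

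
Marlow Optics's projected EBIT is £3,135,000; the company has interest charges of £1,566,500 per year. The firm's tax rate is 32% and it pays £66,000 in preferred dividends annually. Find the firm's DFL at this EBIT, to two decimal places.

Interest = £1,566,500.00.
Preferred dividends grossed up pre-tax: £66,000 / (1 − 0.32) = £97,058.82.
DFL = EBIT ÷ [EBIT − I − D_p/(1−t)] = £3,135,000 ÷ [£3,135,000 − £1,566,500.00 − £97,058.82] = £3,135,000 ÷ £1,471,441.18 = 2.1306.

2.13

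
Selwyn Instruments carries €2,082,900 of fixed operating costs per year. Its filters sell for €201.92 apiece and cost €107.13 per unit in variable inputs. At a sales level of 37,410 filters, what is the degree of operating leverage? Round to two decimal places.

2.42

Contribution at this volume is 37,410 × €94.79 = €3,546,093.90.
EBIT = €3,546,093.90 − €2,082,900 = €1,463,193.90.
So DOL = total CM / EBIT = €3,546,093.90 / €1,463,193.90 = 2.4235.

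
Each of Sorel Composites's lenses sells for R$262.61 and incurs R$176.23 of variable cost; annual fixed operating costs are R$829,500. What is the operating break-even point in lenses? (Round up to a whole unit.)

Contribution margin per unit = R$262.61 − R$176.23 = R$86.38.
Units to break even: R$829,500 ÷ R$86.38 = 9,602.92, rounded up to 9,603.

9,603 lenses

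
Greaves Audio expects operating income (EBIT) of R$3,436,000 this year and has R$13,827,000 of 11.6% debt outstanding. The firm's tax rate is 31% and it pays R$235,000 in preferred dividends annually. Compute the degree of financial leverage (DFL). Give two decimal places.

2.30

Interest = R$1,603,932.00.
Pre-tax preferred-dividend burden = R$235,000 ÷ (1 − 0.31) = R$340,579.71.
DFL = EBIT ÷ [EBIT − I − D_p/(1−t)] = R$3,436,000 ÷ [R$3,436,000 − R$1,603,932.00 − R$340,579.71] = R$3,436,000 ÷ R$1,491,488.29 = 2.3037.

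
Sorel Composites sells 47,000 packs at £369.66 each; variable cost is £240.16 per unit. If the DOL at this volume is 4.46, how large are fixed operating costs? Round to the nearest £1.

£4,721,814

Contribution at this volume is 47,000 × £129.50 = £6,086,500.00.
Since DOL = CM ÷ EBIT, EBIT = £6,086,500.00 ÷ 4.46 = £1,364,686.10.
Fixed costs = CM − EBIT = £6,086,500.00 − £1,364,686.10 = £4,721,814.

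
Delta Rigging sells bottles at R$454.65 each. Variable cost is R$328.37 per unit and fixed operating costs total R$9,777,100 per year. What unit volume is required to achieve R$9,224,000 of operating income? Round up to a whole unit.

150,469 bottles

Each unit contributes R$454.65 − R$328.37 = R$126.28.
Need Q such that Q × R$126.28 − R$9,777,100 = R$9,224,000, i.e. Q = R$19,001,100 / R$126.28 = 150,468.01 → 150,469.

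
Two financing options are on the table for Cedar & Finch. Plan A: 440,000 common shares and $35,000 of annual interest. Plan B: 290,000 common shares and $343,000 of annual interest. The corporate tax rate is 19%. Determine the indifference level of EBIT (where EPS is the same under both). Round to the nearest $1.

$938,467

At indifference, (EBIT − 35,000)(1 − t)/440,000 = (EBIT − 343,000)(1 − t)/290,000.
The (1 − t) factor cancels: (EBIT − 35,000) × 290,000 = (EBIT − 343,000) × 440,000.
Solving, EBIT = (343,000·440,000 − 35,000·290,000) / (440,000 − 290,000) = 140,770,000,000 / 150,000 = 938,466.67.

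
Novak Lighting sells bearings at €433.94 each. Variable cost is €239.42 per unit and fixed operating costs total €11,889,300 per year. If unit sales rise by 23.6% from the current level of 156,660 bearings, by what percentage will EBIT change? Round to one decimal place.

At 156,660 units, contribution = 156,660 × €194.52 = €30,473,503.20.
Subtracting fixed costs: EBIT = €30,473,503.20 − €11,889,300 = €18,584,203.20.
So DOL = total CM / EBIT = €30,473,503.20 / €18,584,203.20 = 1.6398.
So EBIT moves 1.6398 × (+23.6%) = +38.7%.

+38.7%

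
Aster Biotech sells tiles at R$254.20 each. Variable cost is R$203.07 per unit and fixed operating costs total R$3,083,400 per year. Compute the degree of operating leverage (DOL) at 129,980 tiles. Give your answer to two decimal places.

1.87

At 129,980 units, contribution = 129,980 × R$51.13 = R$6,645,877.40.
Subtracting fixed costs: EBIT = R$6,645,877.40 − R$3,083,400 = R$3,562,477.40.
So DOL = total CM / EBIT = R$6,645,877.40 / R$3,562,477.40 = 1.8655.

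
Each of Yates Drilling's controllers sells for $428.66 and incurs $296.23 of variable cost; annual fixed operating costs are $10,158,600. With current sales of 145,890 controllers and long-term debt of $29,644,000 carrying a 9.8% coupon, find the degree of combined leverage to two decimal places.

Contribution at this volume is 145,890 × $132.43 = $19,320,212.70.
Subtracting fixed costs: EBIT = $19,320,212.70 − $10,158,600 = $9,161,612.70. Interest = $2,905,112.00, so EBIT − I = $6,256,500.70.
Degree of total leverage = total CM / (EBIT − interest) = $19,320,212.70 / $6,256,500.70 = 3.0880.

3.09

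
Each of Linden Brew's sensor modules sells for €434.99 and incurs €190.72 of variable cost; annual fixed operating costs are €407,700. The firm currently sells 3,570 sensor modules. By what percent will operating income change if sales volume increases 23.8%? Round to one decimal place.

+44.7%

Contribution at this volume is 3,570 × €244.27 = €872,043.90.
EBIT = €872,043.90 − €407,700 = €464,343.90.
Degree of operating leverage = €872,043.90 / €464,343.90 = 1.8780.
%ΔEBIT = DOL × %ΔSales = 1.8780 × +23.8% = +44.7%.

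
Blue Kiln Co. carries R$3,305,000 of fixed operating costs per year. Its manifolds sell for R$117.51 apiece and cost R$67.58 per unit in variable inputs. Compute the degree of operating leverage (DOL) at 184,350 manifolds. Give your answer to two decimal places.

1.56

Contribution at this volume is 184,350 × R$49.93 = R$9,204,595.50.
EBIT = R$9,204,595.50 − R$3,305,000 = R$5,899,595.50.
So DOL = total CM / EBIT = R$9,204,595.50 / R$5,899,595.50 = 1.5602.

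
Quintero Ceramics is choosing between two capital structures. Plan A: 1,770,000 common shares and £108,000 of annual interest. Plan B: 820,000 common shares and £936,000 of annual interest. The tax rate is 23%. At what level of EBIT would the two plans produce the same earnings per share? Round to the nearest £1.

Set EPS_A = EPS_B: (EBIT − £108,000)(1 − 0.23) ÷ 1,770,000 = (EBIT − £936,000)(1 − 0.23) ÷ 820,000.
Cancelling (1 − t) and cross-multiplying: 820,000·(EBIT − 108,000) = 1,770,000·(EBIT − 936,000).
Solving, EBIT = (936,000·1,770,000 − 108,000·820,000) / (1,770,000 − 820,000) = 1,568,160,000,000 / 950,000 = 1,650,694.74.

£1,650,695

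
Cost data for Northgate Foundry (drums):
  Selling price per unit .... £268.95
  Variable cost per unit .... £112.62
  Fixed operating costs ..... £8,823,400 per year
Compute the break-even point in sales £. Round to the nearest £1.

£15,179,770

Contribution margin per unit = £268.95 − £112.62 = £156.33, a CM ratio of £156.33 ÷ £268.95 = 0.5813.
Break-even revenue = fixed costs × price ÷ CM = £8,823,400 × £268.95 ÷ £156.33 = £15,179,770.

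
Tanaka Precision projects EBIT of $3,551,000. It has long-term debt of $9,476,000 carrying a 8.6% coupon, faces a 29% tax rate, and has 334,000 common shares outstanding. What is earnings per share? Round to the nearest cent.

Interest = $814,936.00, so EBT = $3,551,000 − $814,936.00 = $2,736,064.00.
Net income = $2,736,064.00 × (1 − 0.29) = $1,942,605.44.
Per share: $1,942,605.44 / 334,000 shares = $5.82.

$5.82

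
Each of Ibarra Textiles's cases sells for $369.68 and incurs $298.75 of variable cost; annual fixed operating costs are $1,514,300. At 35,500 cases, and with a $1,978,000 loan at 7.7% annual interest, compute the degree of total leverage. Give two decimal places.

Total contribution margin = 35,500 × $70.93 = $2,518,015.00.
EBIT = $2,518,015.00 − $1,514,300 = $1,003,715.00. Interest = $152,306.00, so EBIT − I = $851,409.00.
Degree of total leverage = total CM / (EBIT − interest) = $2,518,015.00 / $851,409.00 = 2.9575.

2.96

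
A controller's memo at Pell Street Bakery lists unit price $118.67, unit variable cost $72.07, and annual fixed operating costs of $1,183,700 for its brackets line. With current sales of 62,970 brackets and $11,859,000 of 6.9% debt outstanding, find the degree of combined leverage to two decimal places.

Contribution at this volume is 62,970 × $46.60 = $2,934,402.00.
EBIT = $2,934,402.00 − $1,183,700 = $1,750,702.00. Interest = $818,271.00.
DOL = $2,934,402.00 ÷ $1,750,702.00 = 1.6761; DFL = $1,750,702.00 ÷ $932,431.00 = 1.8776.
Combined leverage = 1.6761 × 1.8776 = 3.1470.

3.15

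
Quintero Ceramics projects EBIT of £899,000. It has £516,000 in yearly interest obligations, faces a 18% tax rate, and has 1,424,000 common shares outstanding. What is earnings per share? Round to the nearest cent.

£0.22

Interest = £516,000.00, so EBT = £899,000 − £516,000.00 = £383,000.00.
After tax at 18%: net income = £383,000.00 × 0.82 = £314,060.00.
Per share: £314,060.00 / 1,424,000 shares = £0.22.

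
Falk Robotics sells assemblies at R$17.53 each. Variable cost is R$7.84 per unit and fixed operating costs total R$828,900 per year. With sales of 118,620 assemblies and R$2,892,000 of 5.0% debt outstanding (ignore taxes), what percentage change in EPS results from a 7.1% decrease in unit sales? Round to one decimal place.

-46.4%

Contribution at this volume is 118,620 × R$9.69 = R$1,149,427.80.
EBIT = R$1,149,427.80 − R$828,900 = R$320,527.80.
Interest = R$144,600.00, so EBIT − I = R$175,927.80.
DCL = total CM / (EBIT − I) = R$1,149,427.80 / R$175,927.80 = 6.5335.
EPS therefore changes by 6.5335 × (-7.1%) = -46.4%.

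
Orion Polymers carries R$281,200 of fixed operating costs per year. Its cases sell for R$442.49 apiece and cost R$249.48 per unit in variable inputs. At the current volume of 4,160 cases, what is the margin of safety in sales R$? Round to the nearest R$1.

Each unit contributes R$442.49 − R$249.48 = R$193.01. Break-even units = R$281,200 ÷ R$193.01 = 1,456.92; break-even revenue = 1,456.92 × R$442.49 = R$644,672.23.
Current sales = 4,160 × R$442.49 = R$1,840,758.40.
Margin of safety = R$1,840,758.40 − R$644,672.23 = R$1,196,086.

R$1,196,086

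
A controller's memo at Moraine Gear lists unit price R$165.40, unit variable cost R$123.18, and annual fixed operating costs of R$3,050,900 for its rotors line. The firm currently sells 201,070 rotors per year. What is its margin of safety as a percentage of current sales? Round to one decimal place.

64.1%

Unit CM = price − variable cost = R$165.40 − R$123.18 = R$42.22. Break-even units = R$3,050,900 ÷ R$42.22 = 72,261.96; break-even revenue = 72,261.96 × R$165.40 = R$11,952,128.38.
Current sales = 201,070 × R$165.40 = R$33,256,978.00.
Margin of safety = (R$33,256,978.00 − R$11,952,128.38) ÷ R$33,256,978.00 = 64.1%.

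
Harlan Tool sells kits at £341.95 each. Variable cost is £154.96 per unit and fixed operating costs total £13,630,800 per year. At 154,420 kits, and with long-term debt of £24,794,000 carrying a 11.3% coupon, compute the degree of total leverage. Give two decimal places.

2.32

Total contribution margin = 154,420 × £186.99 = £28,874,995.80.
Operating income = contribution − fixed costs = £28,874,995.80 − £13,630,800 = £15,244,195.80. Interest = £2,801,722.00, so EBIT − I = £12,442,473.80.
Degree of total leverage = total CM / (EBIT − interest) = £28,874,995.80 / £12,442,473.80 = 2.3207.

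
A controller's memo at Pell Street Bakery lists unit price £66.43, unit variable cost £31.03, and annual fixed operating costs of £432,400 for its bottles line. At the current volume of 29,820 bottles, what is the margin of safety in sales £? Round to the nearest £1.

Each unit contributes £66.43 − £31.03 = £35.40. Break-even units = £432,400 ÷ £35.40 = 12,214.69; break-even revenue = 12,214.69 × £66.43 = £811,421.81.
Actual sales revenue = 29,820 × £66.43 = £1,980,942.60.
Margin of safety = £1,980,942.60 − £811,421.81 = £1,169,521.

£1,169,521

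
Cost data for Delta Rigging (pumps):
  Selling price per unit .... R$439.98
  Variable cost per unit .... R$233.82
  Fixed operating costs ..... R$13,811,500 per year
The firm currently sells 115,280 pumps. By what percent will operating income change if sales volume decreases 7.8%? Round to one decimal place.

-18.6%

Contribution at this volume is 115,280 × R$206.16 = R$23,766,124.80.
Operating income = contribution − fixed costs = R$23,766,124.80 − R$13,811,500 = R$9,954,624.80.
DOL = contribution ÷ EBIT = R$23,766,124.80 ÷ R$9,954,624.80 = 2.3874.
%ΔEBIT = DOL × %ΔSales = 2.3874 × -7.8% = -18.6%.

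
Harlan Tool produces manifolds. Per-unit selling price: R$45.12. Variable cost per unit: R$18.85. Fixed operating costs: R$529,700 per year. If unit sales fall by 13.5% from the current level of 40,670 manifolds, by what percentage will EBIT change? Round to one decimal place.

Total contribution margin = 40,670 × R$26.27 = R$1,068,400.90.
Subtracting fixed costs: EBIT = R$1,068,400.90 − R$529,700 = R$538,700.90.
Degree of operating leverage = R$1,068,400.90 / R$538,700.90 = 1.9833.
Operating income changes by 1.9833 × -13.5% = -26.8%.

-26.8%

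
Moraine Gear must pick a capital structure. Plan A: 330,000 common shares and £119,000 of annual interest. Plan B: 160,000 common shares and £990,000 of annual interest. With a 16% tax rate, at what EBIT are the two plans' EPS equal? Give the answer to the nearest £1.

£1,809,765

At indifference, (EBIT − 119,000)(1 − t)/330,000 = (EBIT − 990,000)(1 − t)/160,000.
The (1 − t) factor cancels: (EBIT − 119,000) × 160,000 = (EBIT − 990,000) × 330,000.
EBIT × (330,000 − 160,000) = 990,000 × 330,000 − 119,000 × 160,000 = 307,660,000,000, so EBIT = 307,660,000,000 ÷ 170,000 = 1,809,764.71.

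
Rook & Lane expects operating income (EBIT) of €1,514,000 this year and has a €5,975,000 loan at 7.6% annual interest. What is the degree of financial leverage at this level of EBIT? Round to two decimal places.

Annual interest charges come to €454,100.00.
DFL = EBIT ÷ (EBIT − I) = €1,514,000 ÷ (€1,514,000 − €454,100.00) = €1,514,000 ÷ €1,059,900.00 = 1.4284.

1.43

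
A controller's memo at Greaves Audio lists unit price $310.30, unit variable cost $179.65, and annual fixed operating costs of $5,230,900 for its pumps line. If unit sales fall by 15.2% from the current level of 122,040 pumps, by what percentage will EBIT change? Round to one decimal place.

Total contribution margin = 122,040 × $130.65 = $15,944,526.00.
Operating income = contribution − fixed costs = $15,944,526.00 − $5,230,900 = $10,713,626.00.
DOL = contribution ÷ EBIT = $15,944,526.00 ÷ $10,713,626.00 = 1.4882.
So EBIT moves 1.4882 × (-15.2%) = -22.6%.

-22.6%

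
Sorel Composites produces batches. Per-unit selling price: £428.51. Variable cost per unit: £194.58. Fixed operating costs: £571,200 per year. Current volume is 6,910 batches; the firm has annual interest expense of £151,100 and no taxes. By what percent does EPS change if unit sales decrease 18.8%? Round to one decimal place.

-34.0%

Contribution at this volume is 6,910 × £233.93 = £1,616,456.30.
Subtracting fixed costs: EBIT = £1,616,456.30 − £571,200 = £1,045,256.30.
After interest of £151,100.00, pre-tax earnings = £894,156.30.
DCL = total CM / (EBIT − I) = £1,616,456.30 / £894,156.30 = 1.8078.
EPS therefore changes by 1.8078 × (-18.8%) = -34.0%.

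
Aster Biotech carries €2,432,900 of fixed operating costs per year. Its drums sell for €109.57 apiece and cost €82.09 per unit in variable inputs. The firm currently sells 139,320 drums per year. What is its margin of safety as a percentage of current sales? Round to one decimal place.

Unit CM = price − variable cost = €109.57 − €82.09 = €27.48. Break-even units = €2,432,900 ÷ €27.48 = 88,533.48; break-even revenue = 88,533.48 × €109.57 = €9,700,613.28.
Current sales = 139,320 × €109.57 = €15,265,292.40.
Margin of safety = (€15,265,292.40 − €9,700,613.28) ÷ €15,265,292.40 = 36.5%.

36.5%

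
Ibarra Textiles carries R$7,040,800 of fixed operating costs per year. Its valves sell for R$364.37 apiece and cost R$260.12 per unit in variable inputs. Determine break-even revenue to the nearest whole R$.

R$24,608,693

Contribution margin per unit = R$364.37 − R$260.12 = R$104.25, a CM ratio of R$104.25 ÷ R$364.37 = 0.2861.
Break-even sales = FC ÷ CM ratio = R$7,040,800 × R$364.37 / R$104.25 = R$24,608,693.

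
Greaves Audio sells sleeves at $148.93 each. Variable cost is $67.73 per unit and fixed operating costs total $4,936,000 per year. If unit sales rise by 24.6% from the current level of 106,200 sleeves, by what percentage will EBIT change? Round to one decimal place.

+57.5%

Contribution at this volume is 106,200 × $81.20 = $8,623,440.00.
Subtracting fixed costs: EBIT = $8,623,440.00 − $4,936,000 = $3,687,440.00.
DOL = contribution ÷ EBIT = $8,623,440.00 ÷ $3,687,440.00 = 2.3386.
So EBIT moves 2.3386 × (+24.6%) = +57.5%.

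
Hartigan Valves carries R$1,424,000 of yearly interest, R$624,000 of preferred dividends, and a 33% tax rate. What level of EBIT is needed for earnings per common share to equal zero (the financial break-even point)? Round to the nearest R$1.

R$2,355,343

Preferred dividends are paid after tax, so their pre-tax equivalent is R$624,000 ÷ (1 − 0.33) = R$931,343.28.
Financial break-even EBIT = interest + D_p ÷ (1 − t) = R$1,424,000 + R$931,343.28 = R$2,355,343.28.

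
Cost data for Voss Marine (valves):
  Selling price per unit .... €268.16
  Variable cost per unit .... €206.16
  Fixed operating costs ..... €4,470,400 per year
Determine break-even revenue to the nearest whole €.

CM per unit = €268.16 − €206.16 = €62.00; CM ratio = €62.00 / €268.16 = 0.2312.
Break-even revenue = fixed costs × price ÷ CM = €4,470,400 × €268.16 ÷ €62.00 = €19,335,201.

€19,335,201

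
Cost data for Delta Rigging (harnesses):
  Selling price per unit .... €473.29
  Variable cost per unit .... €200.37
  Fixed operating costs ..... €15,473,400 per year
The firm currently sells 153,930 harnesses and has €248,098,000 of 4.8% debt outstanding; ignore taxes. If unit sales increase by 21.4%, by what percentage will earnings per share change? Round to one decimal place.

Contribution at this volume is 153,930 × €272.92 = €42,010,575.60.
Operating income = contribution − fixed costs = €42,010,575.60 − €15,473,400 = €26,537,175.60.
After interest of €11,908,704.00, pre-tax earnings = €14,628,471.60.
Degree of combined leverage = contribution ÷ (EBIT − I) = €42,010,575.60 ÷ €14,628,471.60 = 2.8718.
EPS therefore changes by 2.8718 × (+21.4%) = +61.5%.

+61.5%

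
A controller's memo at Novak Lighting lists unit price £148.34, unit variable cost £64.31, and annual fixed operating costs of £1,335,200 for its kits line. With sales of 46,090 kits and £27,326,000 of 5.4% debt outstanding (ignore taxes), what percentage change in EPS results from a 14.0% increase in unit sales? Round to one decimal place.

+51.0%

At 46,090 units, contribution = 46,090 × £84.03 = £3,872,942.70.
Operating income = contribution − fixed costs = £3,872,942.70 − £1,335,200 = £2,537,742.70.
After interest of £1,475,604.00, pre-tax earnings = £1,062,138.70.
Degree of combined leverage = contribution ÷ (EBIT − I) = £3,872,942.70 ÷ £1,062,138.70 = 3.6464.
%ΔEPS = DCL × %ΔSales = 3.6464 × +14.0% = +51.0%.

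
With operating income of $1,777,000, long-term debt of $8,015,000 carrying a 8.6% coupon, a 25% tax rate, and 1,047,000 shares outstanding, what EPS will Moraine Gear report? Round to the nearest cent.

$0.78

Pre-tax income = $1,777,000 − $689,290.00 = $1,087,710.00.
Net income = $1,087,710.00 × (1 − 0.25) = $815,782.50.
EPS = $815,782.50 ÷ 1,047,000 = $0.78.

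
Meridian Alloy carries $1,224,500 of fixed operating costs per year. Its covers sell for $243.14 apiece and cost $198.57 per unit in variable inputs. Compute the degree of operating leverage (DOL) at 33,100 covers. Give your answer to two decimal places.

5.88

Contribution at this volume is 33,100 × $44.57 = $1,475,267.00.
Operating income = contribution − fixed costs = $1,475,267.00 − $1,224,500 = $250,767.00.
Degree of operating leverage = $1,475,267.00 / $250,767.00 = 5.8830.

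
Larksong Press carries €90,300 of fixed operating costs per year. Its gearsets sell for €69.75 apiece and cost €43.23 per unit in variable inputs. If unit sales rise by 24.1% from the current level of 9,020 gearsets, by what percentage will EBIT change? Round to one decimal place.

+38.7%

Contribution at this volume is 9,020 × €26.52 = €239,210.40.
Subtracting fixed costs: EBIT = €239,210.40 − €90,300 = €148,910.40.
So DOL = total CM / EBIT = €239,210.40 / €148,910.40 = 1.6064.
So EBIT moves 1.6064 × (+24.1%) = +38.7%.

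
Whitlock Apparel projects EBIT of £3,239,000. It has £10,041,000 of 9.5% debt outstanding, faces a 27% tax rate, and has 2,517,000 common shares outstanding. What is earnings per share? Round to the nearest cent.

£0.66

Interest = £953,895.00, so EBT = £3,239,000 − £953,895.00 = £2,285,105.00.
Net income = £2,285,105.00 × (1 − 0.27) = £1,668,126.65.
Per share: £1,668,126.65 / 2,517,000 shares = £0.66.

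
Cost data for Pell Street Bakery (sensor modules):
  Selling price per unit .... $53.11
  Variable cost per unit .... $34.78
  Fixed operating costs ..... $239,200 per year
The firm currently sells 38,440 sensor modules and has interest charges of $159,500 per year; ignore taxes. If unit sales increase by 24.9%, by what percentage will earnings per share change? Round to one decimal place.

Contribution at this volume is 38,440 × $18.33 = $704,605.20.
Subtracting fixed costs: EBIT = $704,605.20 − $239,200 = $465,405.20.
Interest = $159,500.00, so EBIT − I = $305,905.20.
Degree of combined leverage = contribution ÷ (EBIT − I) = $704,605.20 ÷ $305,905.20 = 2.3033.
%ΔEPS = DCL × %ΔSales = 2.3033 × +24.9% = +57.4%.

+57.4%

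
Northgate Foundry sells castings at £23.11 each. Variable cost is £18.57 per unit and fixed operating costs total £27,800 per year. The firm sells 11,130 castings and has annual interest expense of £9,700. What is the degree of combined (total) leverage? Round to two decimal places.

At 11,130 units, contribution = 11,130 × £4.54 = £50,530.20.
EBIT = £50,530.20 − £27,800 = £22,730.20. Interest = £9,700.00, so EBIT − I = £13,030.20.
DCL = contribution ÷ (EBIT − I) = £50,530.20 ÷ £13,030.20 = 3.8779.

3.88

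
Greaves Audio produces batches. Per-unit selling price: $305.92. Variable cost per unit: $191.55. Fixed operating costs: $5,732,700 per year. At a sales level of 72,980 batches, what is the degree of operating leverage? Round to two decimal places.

3.19

Total contribution margin = 72,980 × $114.37 = $8,346,722.60.
Operating income = contribution − fixed costs = $8,346,722.60 − $5,732,700 = $2,614,022.60.
Degree of operating leverage = $8,346,722.60 / $2,614,022.60 = 3.1931.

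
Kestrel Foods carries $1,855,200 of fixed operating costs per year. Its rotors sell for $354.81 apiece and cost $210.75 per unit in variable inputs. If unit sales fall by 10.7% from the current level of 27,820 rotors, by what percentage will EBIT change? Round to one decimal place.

Total contribution margin = 27,820 × $144.06 = $4,007,749.20.
EBIT = $4,007,749.20 − $1,855,200 = $2,152,549.20.
So DOL = total CM / EBIT = $4,007,749.20 / $2,152,549.20 = 1.8619.
%ΔEBIT = DOL × %ΔSales = 1.8619 × -10.7% = -19.9%.

-19.9%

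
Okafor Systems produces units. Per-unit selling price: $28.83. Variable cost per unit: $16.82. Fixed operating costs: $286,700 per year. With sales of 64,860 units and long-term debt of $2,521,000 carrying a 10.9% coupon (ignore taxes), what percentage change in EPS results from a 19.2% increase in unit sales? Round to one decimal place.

At 64,860 units, contribution = 64,860 × $12.01 = $778,968.60.
Subtracting fixed costs: EBIT = $778,968.60 − $286,700 = $492,268.60.
Interest = $274,789.00, so EBIT − I = $217,479.60.
Degree of combined leverage = contribution ÷ (EBIT − I) = $778,968.60 ÷ $217,479.60 = 3.5818.
%ΔEPS = DCL × %ΔSales = 3.5818 × +19.2% = +68.8%.

+68.8%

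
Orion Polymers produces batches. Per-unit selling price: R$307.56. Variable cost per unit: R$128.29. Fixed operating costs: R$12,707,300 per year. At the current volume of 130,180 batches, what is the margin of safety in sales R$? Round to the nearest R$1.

Unit CM = price − variable cost = R$307.56 − R$128.29 = R$179.27. Break-even units = R$12,707,300 ÷ R$179.27 = 70,883.58; break-even revenue = 70,883.58 × R$307.56 = R$21,800,954.92.
Actual sales revenue = 130,180 × R$307.56 = R$40,038,160.80.
Margin of safety = R$40,038,160.80 − R$21,800,954.92 = R$18,237,206.

R$18,237,206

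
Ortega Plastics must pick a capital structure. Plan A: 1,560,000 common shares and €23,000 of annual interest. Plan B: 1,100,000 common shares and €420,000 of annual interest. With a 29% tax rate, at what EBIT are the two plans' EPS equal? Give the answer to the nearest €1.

€1,369,348

At indifference, (EBIT − 23,000)(1 − t)/1,560,000 = (EBIT − 420,000)(1 − t)/1,100,000.
Cancelling (1 − t) and cross-multiplying: 1,100,000·(EBIT − 23,000) = 1,560,000·(EBIT − 420,000).
Solving, EBIT = (420,000·1,560,000 − 23,000·1,100,000) / (1,560,000 − 1,100,000) = 629,900,000,000 / 460,000 = 1,369,347.83.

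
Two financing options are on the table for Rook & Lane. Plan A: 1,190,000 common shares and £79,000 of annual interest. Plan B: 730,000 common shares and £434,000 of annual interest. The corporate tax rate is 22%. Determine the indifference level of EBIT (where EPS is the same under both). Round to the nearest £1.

Set EPS_A = EPS_B: (EBIT − £79,000)(1 − 0.22) ÷ 1,190,000 = (EBIT − £434,000)(1 − 0.22) ÷ 730,000.
Cancelling (1 − t) and cross-multiplying: 730,000·(EBIT − 79,000) = 1,190,000·(EBIT − 434,000).
Solving, EBIT = (434,000·1,190,000 − 79,000·730,000) / (1,190,000 − 730,000) = 458,790,000,000 / 460,000 = 997,369.57.

£997,370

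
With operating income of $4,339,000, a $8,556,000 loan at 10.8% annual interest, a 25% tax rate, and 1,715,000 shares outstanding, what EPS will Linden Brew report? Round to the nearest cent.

Interest = $924,048.00, so EBT = $4,339,000 − $924,048.00 = $3,414,952.00.
Net income = $3,414,952.00 × (1 − 0.25) = $2,561,214.00.
Per share: $2,561,214.00 / 1,715,000 shares = $1.49.

$1.49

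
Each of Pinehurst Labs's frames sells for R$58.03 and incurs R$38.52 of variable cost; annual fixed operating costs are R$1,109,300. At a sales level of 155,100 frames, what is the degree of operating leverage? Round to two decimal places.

Contribution at this volume is 155,100 × R$19.51 = R$3,026,001.00.
Operating income = contribution − fixed costs = R$3,026,001.00 − R$1,109,300 = R$1,916,701.00.
Degree of operating leverage = R$3,026,001.00 / R$1,916,701.00 = 1.5788.

1.58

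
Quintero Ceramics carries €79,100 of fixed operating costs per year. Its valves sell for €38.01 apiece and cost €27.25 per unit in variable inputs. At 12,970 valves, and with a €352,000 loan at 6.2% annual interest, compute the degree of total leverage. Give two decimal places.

3.61

Contribution at this volume is 12,970 × €10.76 = €139,557.20.
EBIT = €139,557.20 − €79,100 = €60,457.20. Interest = €21,824.00.
DOL = €139,557.20 ÷ €60,457.20 = 2.3084; DFL = €60,457.20 ÷ €38,633.20 = 1.5649.
DCL = DOL × DFL = 2.3084 × 1.5649 = 3.6124.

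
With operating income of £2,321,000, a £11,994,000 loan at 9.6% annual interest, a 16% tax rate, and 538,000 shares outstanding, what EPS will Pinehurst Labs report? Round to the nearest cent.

Interest = £1,151,424.00, so EBT = £2,321,000 − £1,151,424.00 = £1,169,576.00.
After tax at 16%: net income = £1,169,576.00 × 0.84 = £982,443.84.
EPS = £982,443.84 ÷ 538,000 = £1.83.

£1.83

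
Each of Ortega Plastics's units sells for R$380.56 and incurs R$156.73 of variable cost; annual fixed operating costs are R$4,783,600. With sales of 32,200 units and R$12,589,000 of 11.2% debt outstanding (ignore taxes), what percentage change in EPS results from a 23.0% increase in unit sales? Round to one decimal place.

+163.5%

At 32,200 units, contribution = 32,200 × R$223.83 = R$7,207,326.00.
Operating income = contribution − fixed costs = R$7,207,326.00 − R$4,783,600 = R$2,423,726.00.
After interest of R$1,409,968.00, pre-tax earnings = R$1,013,758.00.
Degree of combined leverage = contribution ÷ (EBIT − I) = R$7,207,326.00 ÷ R$1,013,758.00 = 7.1095.
%ΔEPS = DCL × %ΔSales = 7.1095 × +23.0% = +163.5%.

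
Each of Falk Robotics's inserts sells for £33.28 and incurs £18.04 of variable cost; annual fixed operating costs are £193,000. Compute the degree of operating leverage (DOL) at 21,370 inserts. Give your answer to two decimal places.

2.45

Contribution at this volume is 21,370 × £15.24 = £325,678.80.
EBIT = £325,678.80 − £193,000 = £132,678.80.
Degree of operating leverage = £325,678.80 / £132,678.80 = 2.4546.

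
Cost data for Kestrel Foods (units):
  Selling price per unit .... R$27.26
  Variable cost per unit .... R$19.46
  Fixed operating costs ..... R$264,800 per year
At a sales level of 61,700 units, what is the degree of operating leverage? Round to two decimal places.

2.22

Contribution at this volume is 61,700 × R$7.80 = R$481,260.00.
Subtracting fixed costs: EBIT = R$481,260.00 − R$264,800 = R$216,460.00.
DOL = contribution ÷ EBIT = R$481,260.00 ÷ R$216,460.00 = 2.2233.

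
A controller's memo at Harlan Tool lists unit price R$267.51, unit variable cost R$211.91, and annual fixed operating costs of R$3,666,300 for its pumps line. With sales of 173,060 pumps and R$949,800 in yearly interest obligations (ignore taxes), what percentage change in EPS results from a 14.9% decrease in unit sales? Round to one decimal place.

Total contribution margin = 173,060 × R$55.60 = R$9,622,136.00.
Operating income = contribution − fixed costs = R$9,622,136.00 − R$3,666,300 = R$5,955,836.00.
After interest of R$949,800.00, pre-tax earnings = R$5,006,036.00.
Degree of combined leverage = contribution ÷ (EBIT − I) = R$9,622,136.00 ÷ R$5,006,036.00 = 1.9221.
EPS therefore changes by 1.9221 × (-14.9%) = -28.6%.

-28.6%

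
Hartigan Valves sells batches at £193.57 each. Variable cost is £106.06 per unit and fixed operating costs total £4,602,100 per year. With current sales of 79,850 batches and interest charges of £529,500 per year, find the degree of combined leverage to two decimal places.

3.76

Total contribution margin = 79,850 × £87.51 = £6,987,673.50.
Operating income = contribution − fixed costs = £6,987,673.50 − £4,602,100 = £2,385,573.50. Interest = £529,500.00.
DOL = £6,987,673.50 ÷ £2,385,573.50 = 2.9291; DFL = £2,385,573.50 ÷ £1,856,073.50 = 1.2853.
DCL = DOL × DFL = 2.9291 × 1.2853 = 3.7648.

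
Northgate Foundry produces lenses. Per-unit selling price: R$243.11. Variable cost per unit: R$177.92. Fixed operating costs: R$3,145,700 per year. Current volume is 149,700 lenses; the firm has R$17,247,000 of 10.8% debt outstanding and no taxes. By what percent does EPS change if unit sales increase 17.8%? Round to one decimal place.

At 149,700 units, contribution = 149,700 × R$65.19 = R$9,758,943.00.
EBIT = R$9,758,943.00 − R$3,145,700 = R$6,613,243.00.
Interest = R$1,862,676.00, so EBIT − I = R$4,750,567.00.
Degree of combined leverage = contribution ÷ (EBIT − I) = R$9,758,943.00 ÷ R$4,750,567.00 = 2.0543.
%ΔEPS = DCL × %ΔSales = 2.0543 × +17.8% = +36.6%.

+36.6%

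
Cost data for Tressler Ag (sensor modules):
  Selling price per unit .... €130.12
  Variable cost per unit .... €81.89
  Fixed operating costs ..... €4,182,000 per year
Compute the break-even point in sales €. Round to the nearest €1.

Contribution margin per unit = €130.12 − €81.89 = €48.23, a CM ratio of €48.23 ÷ €130.12 = 0.3707.
Break-even sales = FC ÷ CM ratio = €4,182,000 × €130.12 / €48.23 = €11,282,642.

€11,282,642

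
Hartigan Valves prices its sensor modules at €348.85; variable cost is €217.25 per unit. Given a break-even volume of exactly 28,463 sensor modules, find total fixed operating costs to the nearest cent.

Unit CM = price − variable cost = €348.85 − €217.25 = €131.60.
Since BE = FC / CM, FC = 28,463 × €131.60 = €3,745,730.80.

€3,745,730.80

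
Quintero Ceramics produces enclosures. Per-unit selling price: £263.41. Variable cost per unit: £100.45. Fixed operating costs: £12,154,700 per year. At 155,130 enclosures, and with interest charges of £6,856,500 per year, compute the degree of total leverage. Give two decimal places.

4.03

At 155,130 units, contribution = 155,130 × £162.96 = £25,279,984.80.
Subtracting fixed costs: EBIT = £25,279,984.80 − £12,154,700 = £13,125,284.80. Interest = £6,856,500.00, so EBIT − I = £6,268,784.80.
Degree of total leverage = total CM / (EBIT − interest) = £25,279,984.80 / £6,268,784.80 = 4.0327.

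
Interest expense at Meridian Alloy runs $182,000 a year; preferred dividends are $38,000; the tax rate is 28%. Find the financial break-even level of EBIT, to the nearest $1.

$234,778

Preferred dividends are paid after tax, so their pre-tax equivalent is $38,000 ÷ (1 − 0.28) = $52,777.78.
Financial break-even EBIT = interest + D_p ÷ (1 − t) = $182,000 + $52,777.78 = $234,777.78.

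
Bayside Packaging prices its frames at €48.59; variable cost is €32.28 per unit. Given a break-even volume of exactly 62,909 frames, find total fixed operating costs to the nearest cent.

€1,026,045.79

Contribution margin per unit = €48.59 − €32.28 = €16.31.
Fixed costs = break-even units × CM = 62,909 × €16.31 = €1,026,045.79.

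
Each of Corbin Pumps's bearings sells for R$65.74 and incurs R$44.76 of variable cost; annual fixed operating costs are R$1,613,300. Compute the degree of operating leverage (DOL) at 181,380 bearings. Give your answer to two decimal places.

Contribution at this volume is 181,380 × R$20.98 = R$3,805,352.40.
EBIT = R$3,805,352.40 − R$1,613,300 = R$2,192,052.40.
Degree of operating leverage = R$3,805,352.40 / R$2,192,052.40 = 1.7360.

1.74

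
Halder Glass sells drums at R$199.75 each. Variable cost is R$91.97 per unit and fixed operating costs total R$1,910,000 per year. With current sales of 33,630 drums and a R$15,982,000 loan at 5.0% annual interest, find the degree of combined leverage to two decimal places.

3.96

At 33,630 units, contribution = 33,630 × R$107.78 = R$3,624,641.40.
Subtracting fixed costs: EBIT = R$3,624,641.40 − R$1,910,000 = R$1,714,641.40. Interest = R$799,100.00, so EBIT − I = R$915,541.40.
Degree of total leverage = total CM / (EBIT − interest) = R$3,624,641.40 / R$915,541.40 = 3.9590.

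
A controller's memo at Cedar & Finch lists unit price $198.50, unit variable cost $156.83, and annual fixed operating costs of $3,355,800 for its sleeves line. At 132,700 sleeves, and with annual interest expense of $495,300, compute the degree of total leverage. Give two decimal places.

3.29

At 132,700 units, contribution = 132,700 × $41.67 = $5,529,609.00.
EBIT = $5,529,609.00 − $3,355,800 = $2,173,809.00. Interest = $495,300.00, so EBIT − I = $1,678,509.00.
Degree of total leverage = total CM / (EBIT − interest) = $5,529,609.00 / $1,678,509.00 = 3.2944.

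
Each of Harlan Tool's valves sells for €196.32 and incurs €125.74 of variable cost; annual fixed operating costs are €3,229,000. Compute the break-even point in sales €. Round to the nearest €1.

€8,981,543

Contribution margin per unit = €196.32 − €125.74 = €70.58, a CM ratio of €70.58 ÷ €196.32 = 0.3595.
Break-even sales = FC ÷ CM ratio = €3,229,000 × €196.32 / €70.58 = €8,981,543.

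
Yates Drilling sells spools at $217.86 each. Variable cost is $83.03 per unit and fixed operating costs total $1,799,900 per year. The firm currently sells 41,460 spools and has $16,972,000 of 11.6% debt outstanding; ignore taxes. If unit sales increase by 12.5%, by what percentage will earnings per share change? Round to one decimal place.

Contribution at this volume is 41,460 × $134.83 = $5,590,051.80.
EBIT = $5,590,051.80 − $1,799,900 = $3,790,151.80.
After interest of $1,968,752.00, pre-tax earnings = $1,821,399.80.
DCL = total CM / (EBIT − I) = $5,590,051.80 / $1,821,399.80 = 3.0691.
%ΔEPS = DCL × %ΔSales = 3.0691 × +12.5% = +38.4%.

+38.4%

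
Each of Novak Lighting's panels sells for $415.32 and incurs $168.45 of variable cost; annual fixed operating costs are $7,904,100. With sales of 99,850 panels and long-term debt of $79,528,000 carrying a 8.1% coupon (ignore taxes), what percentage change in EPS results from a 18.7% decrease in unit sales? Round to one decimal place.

At 99,850 units, contribution = 99,850 × $246.87 = $24,649,969.50.
Operating income = contribution − fixed costs = $24,649,969.50 − $7,904,100 = $16,745,869.50.
Interest = $6,441,768.00, so EBIT − I = $10,304,101.50.
Degree of combined leverage = contribution ÷ (EBIT − I) = $24,649,969.50 ÷ $10,304,101.50 = 2.3922.
%ΔEPS = DCL × %ΔSales = 2.3922 × -18.7% = -44.7%.

-44.7%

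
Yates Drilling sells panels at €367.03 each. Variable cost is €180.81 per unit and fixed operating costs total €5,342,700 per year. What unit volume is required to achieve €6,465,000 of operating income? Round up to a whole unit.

Contribution margin per unit = €367.03 − €180.81 = €186.22.
Units = (FC + target) / CM = (€5,342,700 + €6,465,000) / €186.22 = 63,407.26, so 63,408 panels.

63,408 panels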